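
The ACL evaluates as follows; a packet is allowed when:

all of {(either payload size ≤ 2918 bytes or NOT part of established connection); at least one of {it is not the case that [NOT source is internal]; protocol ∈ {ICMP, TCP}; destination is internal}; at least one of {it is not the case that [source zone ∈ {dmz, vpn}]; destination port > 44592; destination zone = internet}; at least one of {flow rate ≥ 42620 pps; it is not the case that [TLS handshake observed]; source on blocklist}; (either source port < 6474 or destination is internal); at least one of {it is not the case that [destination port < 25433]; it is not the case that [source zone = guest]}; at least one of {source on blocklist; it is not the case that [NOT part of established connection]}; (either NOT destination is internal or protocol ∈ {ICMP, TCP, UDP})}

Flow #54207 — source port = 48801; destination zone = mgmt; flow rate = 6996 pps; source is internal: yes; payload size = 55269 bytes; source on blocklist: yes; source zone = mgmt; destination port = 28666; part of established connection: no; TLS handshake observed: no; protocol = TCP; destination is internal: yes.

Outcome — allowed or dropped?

Atomic conditions:
  payload size ≤ 2918 bytes: 55269 ≤ 2918 is false
  NOT part of established connection: no → true
  NOT source is internal: yes → false
  protocol ∈ {ICMP, TCP}: TCP is in the set → true
  destination is internal: yes → true
  source zone ∈ {dmz, vpn}: mgmt is not in the set → false
  destination port > 44592: 28666 > 44592 is false
  destination zone = internet: mgmt == internet is false
  flow rate ≥ 42620 pps: 6996 ≥ 42620 is false
  TLS handshake observed: no → false
  source on blocklist: yes → true
  source port < 6474: 48801 < 6474 is false
  destination port < 25433: 28666 < 25433 is false
  source zone = guest: mgmt == guest is false
  NOT destination is internal: yes → false
  protocol ∈ {ICMP, TCP, UDP}: TCP is in the set → true
Combine:
[1] false OR true = true
[2.1] NOT false = true
[2] true OR true OR true = true
[3.1] NOT false = true
[3] true OR false OR false = true
[4.2] NOT false = true
[4] false OR true OR true = true
[5] false OR true = true
[6.1] NOT false = true
[6.2] NOT false = true
[6] true OR true = true
[7.2] NOT true = false
[7] true OR false = true
[8] false OR true = true
[root] true AND true AND true AND true AND true AND true AND true AND true = true
Overall: true → allowed

Allowed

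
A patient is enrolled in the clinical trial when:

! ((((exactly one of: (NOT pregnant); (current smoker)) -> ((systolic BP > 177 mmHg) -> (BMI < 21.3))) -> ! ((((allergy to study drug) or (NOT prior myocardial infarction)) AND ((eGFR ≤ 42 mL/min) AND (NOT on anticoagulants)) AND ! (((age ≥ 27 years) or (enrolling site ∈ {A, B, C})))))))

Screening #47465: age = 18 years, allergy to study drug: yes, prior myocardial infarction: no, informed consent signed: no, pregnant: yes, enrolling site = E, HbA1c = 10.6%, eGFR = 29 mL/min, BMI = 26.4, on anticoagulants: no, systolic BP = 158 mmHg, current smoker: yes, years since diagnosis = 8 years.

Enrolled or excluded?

Enrolled

Atomic conditions:
  NOT pregnant: yes → false
  current smoker: yes → true
  systolic BP > 177 mmHg: 158 > 177 is false
  BMI < 21.3: 26.4 < 21.3 is false
  allergy to study drug: yes → true
  NOT prior myocardial infarction: no → true
  eGFR ≤ 42 mL/min: 29 ≤ 42 is true
  NOT on anticoagulants: no → true
  age ≥ 27 years: 18 ≥ 27 is false
  enrolling site ∈ {A, B, C}: E is not in the set → false
Combine:
[1.1.1] exactly-one(false, true) = true
[1.1.2] false → false (antecedent false ⇒ implication holds) = true
[1.1] true → true = true
[1.2.1.1] true OR true = true
[1.2.1.2] true AND true = true
[1.2.1.3.1] false OR false = false
[1.2.1.3] NOT false = true
[1.2.1] true AND true AND true = true
[1.2] NOT true = false
[1] true → false = false
[root] NOT false = true
Overall: true → enrolled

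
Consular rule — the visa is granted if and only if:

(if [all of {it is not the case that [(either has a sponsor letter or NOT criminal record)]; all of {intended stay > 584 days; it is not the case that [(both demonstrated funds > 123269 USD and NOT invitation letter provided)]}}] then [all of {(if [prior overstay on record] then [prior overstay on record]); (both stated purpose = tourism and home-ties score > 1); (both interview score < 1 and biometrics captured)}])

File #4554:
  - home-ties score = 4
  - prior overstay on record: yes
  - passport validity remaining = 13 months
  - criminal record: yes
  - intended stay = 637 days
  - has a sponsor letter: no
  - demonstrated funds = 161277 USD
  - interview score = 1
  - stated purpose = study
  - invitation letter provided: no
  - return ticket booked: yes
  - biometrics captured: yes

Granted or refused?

Granted

Atomic conditions:
  has a sponsor letter: no → false
  NOT criminal record: yes → false
  intended stay > 584 days: 637 > 584 is true
  demonstrated funds > 123269 USD: 161277 > 123269 is true
  NOT invitation letter provided: no → true
  prior overstay on record: yes → true
  stated purpose = tourism: study == tourism is false
  home-ties score > 1: 4 > 1 is true
  interview score < 1: 1 < 1 is false
  biometrics captured: yes → true
Combine:
[1.1.1] false OR false = false
[1.1] NOT false = true
[1.2.2.1] true AND true = true
[1.2.2] NOT true = false
[1.2] true AND false = false
[1] true AND false = false
[2.1] true → true = true
[2.2] false AND true = false
[2.3] false AND true = false
[2] true AND false AND false = false
[root] false → false (antecedent false ⇒ implication holds) = true
Overall: true → granted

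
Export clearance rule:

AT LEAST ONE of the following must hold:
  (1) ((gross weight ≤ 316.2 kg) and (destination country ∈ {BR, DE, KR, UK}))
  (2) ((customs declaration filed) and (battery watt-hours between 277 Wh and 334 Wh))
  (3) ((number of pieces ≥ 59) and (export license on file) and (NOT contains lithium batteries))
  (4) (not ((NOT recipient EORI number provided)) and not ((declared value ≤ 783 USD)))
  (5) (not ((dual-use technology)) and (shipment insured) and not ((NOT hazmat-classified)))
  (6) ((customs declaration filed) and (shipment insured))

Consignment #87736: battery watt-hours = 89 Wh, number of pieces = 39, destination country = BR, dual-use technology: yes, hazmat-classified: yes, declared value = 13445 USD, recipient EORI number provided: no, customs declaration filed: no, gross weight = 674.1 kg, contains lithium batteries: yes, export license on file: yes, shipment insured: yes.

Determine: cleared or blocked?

Blocked

Atomic conditions:
  gross weight ≤ 316.2 kg: 674.1 ≤ 316.2 is false
  destination country ∈ {BR, DE, KR, UK}: BR is in the set → true
  customs declaration filed: no → false
  battery watt-hours between 277 Wh and 334 Wh: 89 in [277, 334] is false
  number of pieces ≥ 59: 39 ≥ 59 is false
  export license on file: yes → true
  NOT contains lithium batteries: yes → false
  NOT recipient EORI number provided: no → true
  declared value ≤ 783 USD: 13445 ≤ 783 is false
  dual-use technology: yes → true
  shipment insured: yes → true
  NOT hazmat-classified: yes → false
Combine:
[1] false AND true = false
[2] false AND false = false
[3] false AND true AND false = false
[4.1] NOT true = false
[4.2] NOT false = true
[4] false AND true = false
[5.1] NOT true = false
[5.3] NOT false = true
[5] false AND true AND true = false
[6] false AND true = false
[root] false OR false OR false OR false OR false OR false = false
Overall: false → blocked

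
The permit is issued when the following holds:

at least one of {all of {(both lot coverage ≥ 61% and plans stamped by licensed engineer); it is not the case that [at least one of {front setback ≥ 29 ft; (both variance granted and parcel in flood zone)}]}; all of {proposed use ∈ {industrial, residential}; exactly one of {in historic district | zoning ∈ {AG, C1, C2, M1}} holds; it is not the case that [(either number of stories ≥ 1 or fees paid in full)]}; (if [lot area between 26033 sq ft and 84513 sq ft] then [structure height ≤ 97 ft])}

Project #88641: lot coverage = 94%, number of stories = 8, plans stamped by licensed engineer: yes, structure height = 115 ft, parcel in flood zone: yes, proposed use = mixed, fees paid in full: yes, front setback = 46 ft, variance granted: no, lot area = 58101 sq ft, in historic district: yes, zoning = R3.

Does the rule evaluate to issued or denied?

Atomic conditions:
  lot coverage ≥ 61%: 94 ≥ 61 is true
  plans stamped by licensed engineer: yes → true
  front setback ≥ 29 ft: 46 ≥ 29 is true
  variance granted: no → false
  parcel in flood zone: yes → true
  proposed use ∈ {industrial, residential}: mixed is not in the set → false
  in historic district: yes → true
  zoning ∈ {AG, C1, C2, M1}: R3 is not in the set → false
  number of stories ≥ 1: 8 ≥ 1 is true
  fees paid in full: yes → true
  lot area between 26033 sq ft and 84513 sq ft: 58101 in [26033, 84513] is true
  structure height ≤ 97 ft: 115 ≤ 97 is false
Combine:
[1.1] true AND true = true
[1.2.1.2] false AND true = false
[1.2.1] true OR false = true
[1.2] NOT true = false
[1] true AND false = false
[2.2] exactly-one(true, false) = true
[2.3.1] true OR true = true
[2.3] NOT true = false
[2] false AND true AND false = false
[3] true → false = false
[root] false OR false OR false = false
Overall: false → denied

Denied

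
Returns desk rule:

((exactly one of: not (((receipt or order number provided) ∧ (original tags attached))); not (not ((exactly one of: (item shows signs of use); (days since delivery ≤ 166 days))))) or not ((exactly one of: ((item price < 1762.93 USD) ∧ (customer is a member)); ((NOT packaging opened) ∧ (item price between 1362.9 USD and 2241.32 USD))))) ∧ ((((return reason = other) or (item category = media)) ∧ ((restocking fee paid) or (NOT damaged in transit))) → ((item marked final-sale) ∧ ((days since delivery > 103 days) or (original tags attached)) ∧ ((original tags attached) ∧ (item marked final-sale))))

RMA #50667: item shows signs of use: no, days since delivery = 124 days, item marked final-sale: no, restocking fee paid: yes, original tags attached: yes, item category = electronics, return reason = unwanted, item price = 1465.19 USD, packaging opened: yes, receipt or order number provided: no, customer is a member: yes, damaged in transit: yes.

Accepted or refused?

Atomic conditions:
  receipt or order number provided: no → false
  original tags attached: yes → true
  item shows signs of use: no → false
  days since delivery ≤ 166 days: 124 ≤ 166 is true
  item price < 1762.93 USD: 1465.19 < 1762.93 is true
  customer is a member: yes → true
  NOT packaging opened: yes → false
  item price between 1362.9 USD and 2241.32 USD: 1465.19 in [1362.9, 2241.32] is true
  return reason = other: unwanted == other is false
  item category = media: electronics == media is false
  restocking fee paid: yes → true
  NOT damaged in transit: yes → false
  item marked final-sale: no → false
  days since delivery > 103 days: 124 > 103 is true
Combine:
[1.1.1.1] false AND true = false
[1.1.1] NOT false = true
[1.1.2.1.1] exactly-one(false, true) = true
[1.1.2.1] NOT true = false
[1.1.2] NOT false = true
[1.1] exactly-one(true, true) = false
[1.2.1.1] true AND true = true
[1.2.1.2] false AND true = false
[1.2.1] exactly-one(true, false) = true
[1.2] NOT true = false
[1] false OR false = false
[2.1.1] false OR false = false
[2.1.2] true OR false = true
[2.1] false AND true = false
[2.2.2] true OR true = true
[2.2.3] true AND false = false
[2.2] false AND true AND false = false
[2] false → false (antecedent false ⇒ implication holds) = true
[root] false AND true = false
Overall: false → refused

Refused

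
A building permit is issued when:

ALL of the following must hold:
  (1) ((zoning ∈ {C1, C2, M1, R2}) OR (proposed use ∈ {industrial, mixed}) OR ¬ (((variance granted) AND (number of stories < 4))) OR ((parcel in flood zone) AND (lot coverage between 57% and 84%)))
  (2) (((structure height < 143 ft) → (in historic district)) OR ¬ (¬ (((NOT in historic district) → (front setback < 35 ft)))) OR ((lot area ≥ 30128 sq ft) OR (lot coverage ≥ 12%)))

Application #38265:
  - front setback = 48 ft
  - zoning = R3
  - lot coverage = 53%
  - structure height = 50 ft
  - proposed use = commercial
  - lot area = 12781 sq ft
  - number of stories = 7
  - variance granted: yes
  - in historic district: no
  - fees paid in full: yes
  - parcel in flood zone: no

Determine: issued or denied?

Atomic conditions:
  zoning ∈ {C1, C2, M1, R2}: R3 is not in the set → false
  proposed use ∈ {industrial, mixed}: commercial is not in the set → false
  variance granted: yes → true
  number of stories < 4: 7 < 4 is false
  parcel in flood zone: no → false
  lot coverage between 57% and 84%: 53 in [57, 84] is false
  structure height < 143 ft: 50 < 143 is true
  in historic district: no → false
  NOT in historic district: no → true
  front setback < 35 ft: 48 < 35 is false
  lot area ≥ 30128 sq ft: 12781 ≥ 30128 is false
  lot coverage ≥ 12%: 53 ≥ 12 is true
Combine:
[1.3.1] true AND false = false
[1.3] NOT false = true
[1.4] false AND false = false
[1] false OR false OR true OR false = true
[2.1] true → false = false
[2.2.1.1] true → false = false
[2.2.1] NOT false = true
[2.2] NOT true = false
[2.3] false OR true = true
[2] false OR false OR true = true
[root] true AND true = true
Overall: true → issued

Issued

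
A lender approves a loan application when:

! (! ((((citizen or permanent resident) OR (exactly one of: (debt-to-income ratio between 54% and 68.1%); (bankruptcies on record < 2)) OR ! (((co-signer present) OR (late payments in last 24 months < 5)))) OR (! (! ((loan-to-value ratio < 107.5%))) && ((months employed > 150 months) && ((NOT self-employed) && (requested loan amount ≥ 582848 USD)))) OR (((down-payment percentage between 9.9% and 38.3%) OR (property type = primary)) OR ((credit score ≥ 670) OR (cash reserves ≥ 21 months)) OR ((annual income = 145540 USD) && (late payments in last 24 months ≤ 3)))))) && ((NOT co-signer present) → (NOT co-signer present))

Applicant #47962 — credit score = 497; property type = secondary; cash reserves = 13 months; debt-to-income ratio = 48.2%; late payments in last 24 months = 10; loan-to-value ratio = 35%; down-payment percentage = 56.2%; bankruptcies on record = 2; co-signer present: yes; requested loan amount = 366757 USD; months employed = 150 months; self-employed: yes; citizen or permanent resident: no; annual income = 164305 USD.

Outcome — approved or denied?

Atomic conditions:
  citizen or permanent resident: no → false
  debt-to-income ratio between 54% and 68.1%: 48.2 in [54, 68.1] is false
  bankruptcies on record < 2: 2 < 2 is false
  co-signer present: yes → true
  late payments in last 24 months < 5: 10 < 5 is false
  loan-to-value ratio < 107.5%: 35 < 107.5 is true
  months employed > 150 months: 150 > 150 is false
  NOT self-employed: yes → false
  requested loan amount ≥ 582848 USD: 366757 ≥ 582848 is false
  down-payment percentage between 9.9% and 38.3%: 56.2 in [9.9, 38.3] is false
  property type = primary: secondary == primary is false
  credit score ≥ 670: 497 ≥ 670 is false
  cash reserves ≥ 21 months: 13 ≥ 21 is false
  annual income = 145540 USD: 164305 == 145540 is false
  late payments in last 24 months ≤ 3: 10 ≤ 3 is false
  NOT co-signer present: yes → false
Combine:
[1.1.1.1.2] exactly-one(false, false) = false
[1.1.1.1.3.1] true OR false = true
[1.1.1.1.3] NOT true = false
[1.1.1.1] false OR false OR false = false
[1.1.1.2.1.1] NOT true = false
[1.1.1.2.1] NOT false = true
[1.1.1.2.2.2] false AND false = false
[1.1.1.2.2] false AND false = false
[1.1.1.2] true AND false = false
[1.1.1.3.1] false OR false = false
[1.1.1.3.2] false OR false = false
[1.1.1.3.3] false AND false = false
[1.1.1.3] false OR false OR false = false
[1.1.1] false OR false OR false = false
[1.1] NOT false = true
[1] NOT true = false
[2] false → false (antecedent false ⇒ implication holds) = true
[root] false AND true = false
Overall: false → denied

Denied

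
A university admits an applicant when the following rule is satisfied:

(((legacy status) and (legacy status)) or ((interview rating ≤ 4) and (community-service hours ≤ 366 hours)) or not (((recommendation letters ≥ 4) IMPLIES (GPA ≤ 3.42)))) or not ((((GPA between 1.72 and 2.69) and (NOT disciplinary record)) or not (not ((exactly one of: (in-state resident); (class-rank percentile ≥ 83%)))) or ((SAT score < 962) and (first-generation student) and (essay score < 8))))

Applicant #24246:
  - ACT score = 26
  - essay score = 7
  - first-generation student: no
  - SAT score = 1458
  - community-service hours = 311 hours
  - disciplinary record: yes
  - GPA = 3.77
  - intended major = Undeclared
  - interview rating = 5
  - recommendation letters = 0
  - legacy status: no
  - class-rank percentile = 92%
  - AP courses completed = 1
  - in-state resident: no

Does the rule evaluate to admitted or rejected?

Atomic conditions:
  legacy status: no → false
  interview rating ≤ 4: 5 ≤ 4 is false
  community-service hours ≤ 366 hours: 311 ≤ 366 is true
  recommendation letters ≥ 4: 0 ≥ 4 is false
  GPA ≤ 3.42: 3.77 ≤ 3.42 is false
  GPA between 1.72 and 2.69: 3.77 in [1.72, 2.69] is false
  NOT disciplinary record: yes → false
  in-state resident: no → false
  class-rank percentile ≥ 83%: 92 ≥ 83 is true
  SAT score < 962: 1458 < 962 is false
  first-generation student: no → false
  essay score < 8: 7 < 8 is true
Combine:
[1.1] false AND false = false
[1.2] false AND true = false
[1.3.1] false → false (antecedent false ⇒ implication holds) = true
[1.3] NOT true = false
[1] false OR false OR false = false
[2.1.1] false AND false = false
[2.1.2.1.1] exactly-one(false, true) = true
[2.1.2.1] NOT true = false
[2.1.2] NOT false = true
[2.1.3] false AND false AND true = false
[2.1] false OR true OR false = true
[2] NOT true = false
[root] false OR false = false
Overall: false → rejected

Rejected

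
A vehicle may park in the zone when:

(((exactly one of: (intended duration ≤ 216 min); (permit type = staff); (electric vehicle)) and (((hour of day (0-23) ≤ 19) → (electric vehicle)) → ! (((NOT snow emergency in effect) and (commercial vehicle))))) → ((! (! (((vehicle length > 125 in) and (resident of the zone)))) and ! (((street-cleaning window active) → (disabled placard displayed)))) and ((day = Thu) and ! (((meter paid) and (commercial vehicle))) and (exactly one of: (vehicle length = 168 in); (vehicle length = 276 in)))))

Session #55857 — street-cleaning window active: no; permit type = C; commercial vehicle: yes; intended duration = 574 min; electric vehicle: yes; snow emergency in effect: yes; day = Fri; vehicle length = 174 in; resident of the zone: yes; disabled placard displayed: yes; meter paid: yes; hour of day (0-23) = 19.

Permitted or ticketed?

Atomic conditions:
  intended duration ≤ 216 min: 574 ≤ 216 is false
  permit type = staff: C == staff is false
  electric vehicle: yes → true
  hour of day (0-23) ≤ 19: 19 ≤ 19 is true
  NOT snow emergency in effect: yes → false
  commercial vehicle: yes → true
  vehicle length > 125 in: 174 > 125 is true
  resident of the zone: yes → true
  street-cleaning window active: no → false
  disabled placard displayed: yes → true
  day = Thu: Fri == Thu is false
  meter paid: yes → true
  vehicle length = 168 in: 174 == 168 is false
  vehicle length = 276 in: 174 == 276 is false
Combine:
[1.1] exactly-one(false, false, true) = true
[1.2.1] true → true = true
[1.2.2.1] false AND true = false
[1.2.2] NOT false = true
[1.2] true → true = true
[1] true AND true = true
[2.1.1.1.1] true AND true = true
[2.1.1.1] NOT true = false
[2.1.1] NOT false = true
[2.1.2.1] false → true (antecedent false ⇒ implication holds) = true
[2.1.2] NOT true = false
[2.1] true AND false = false
[2.2.2.1] true AND true = true
[2.2.2] NOT true = false
[2.2.3] exactly-one(false, false) = false
[2.2] false AND false AND false = false
[2] false AND false = false
[root] true → false = false
Overall: false → ticketed

Ticketed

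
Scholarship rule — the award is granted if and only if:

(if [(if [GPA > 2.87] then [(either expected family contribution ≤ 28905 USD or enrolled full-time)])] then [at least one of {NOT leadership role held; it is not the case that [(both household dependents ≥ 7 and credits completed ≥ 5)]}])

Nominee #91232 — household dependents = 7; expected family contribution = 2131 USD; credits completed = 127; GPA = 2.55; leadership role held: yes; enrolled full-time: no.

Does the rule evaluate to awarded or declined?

Declined

Atomic conditions:
  GPA > 2.87: 2.55 > 2.87 is false
  expected family contribution ≤ 28905 USD: 2131 ≤ 28905 is true
  enrolled full-time: no → false
  NOT leadership role held: yes → false
  household dependents ≥ 7: 7 ≥ 7 is true
  credits completed ≥ 5: 127 ≥ 5 is true
Combine:
[1.2] true OR false = true
[1] false → true (antecedent false ⇒ implication holds) = true
[2.2.1] true AND true = true
[2.2] NOT true = false
[2] false OR false = false
[root] true → false = false
Overall: false → declined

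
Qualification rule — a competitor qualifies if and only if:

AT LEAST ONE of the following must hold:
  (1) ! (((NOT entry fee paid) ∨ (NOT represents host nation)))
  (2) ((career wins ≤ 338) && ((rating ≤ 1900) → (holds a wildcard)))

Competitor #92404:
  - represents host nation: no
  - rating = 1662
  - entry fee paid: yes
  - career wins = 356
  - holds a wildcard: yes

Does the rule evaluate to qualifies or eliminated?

Eliminated

Atomic conditions:
  NOT entry fee paid: yes → false
  NOT represents host nation: no → true
  career wins ≤ 338: 356 ≤ 338 is false
  rating ≤ 1900: 1662 ≤ 1900 is true
  holds a wildcard: yes → true
Combine:
[1.1] false OR true = true
[1] NOT true = false
[2.2] true → true = true
[2] false AND true = false
[root] false OR false = false
Overall: false → eliminated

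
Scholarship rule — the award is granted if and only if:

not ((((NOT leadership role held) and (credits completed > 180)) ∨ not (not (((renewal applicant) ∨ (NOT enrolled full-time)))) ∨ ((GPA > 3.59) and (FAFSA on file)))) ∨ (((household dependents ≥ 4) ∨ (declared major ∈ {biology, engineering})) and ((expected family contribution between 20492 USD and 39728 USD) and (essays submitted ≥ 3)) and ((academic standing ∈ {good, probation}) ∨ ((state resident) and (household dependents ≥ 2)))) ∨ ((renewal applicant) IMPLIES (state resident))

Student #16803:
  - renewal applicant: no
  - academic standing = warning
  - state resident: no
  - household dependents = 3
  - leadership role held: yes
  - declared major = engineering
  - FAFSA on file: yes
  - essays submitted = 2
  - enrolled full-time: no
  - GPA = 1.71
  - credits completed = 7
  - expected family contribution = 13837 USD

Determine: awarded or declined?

Atomic conditions:
  NOT leadership role held: yes → false
  credits completed > 180: 7 > 180 is false
  renewal applicant: no → false
  NOT enrolled full-time: no → true
  GPA > 3.59: 1.71 > 3.59 is false
  FAFSA on file: yes → true
  household dependents ≥ 4: 3 ≥ 4 is false
  declared major ∈ {biology, engineering}: engineering is in the set → true
  expected family contribution between 20492 USD and 39728 USD: 13837 in [20492, 39728] is false
  essays submitted ≥ 3: 2 ≥ 3 is false
  academic standing ∈ {good, probation}: warning is not in the set → false
  state resident: no → false
  household dependents ≥ 2: 3 ≥ 2 is true
Combine:
[1.1.1] false AND false = false
[1.1.2.1.1] false OR true = true
[1.1.2.1] NOT true = false
[1.1.2] NOT false = true
[1.1.3] false AND true = false
[1.1] false OR true OR false = true
[1] NOT true = false
[2.1] false OR true = true
[2.2] false AND false = false
[2.3.2] false AND true = false
[2.3] false OR false = false
[2] true AND false AND false = false
[3] false → false (antecedent false ⇒ implication holds) = true
[root] false OR false OR true = true
Overall: true → awarded

Awarded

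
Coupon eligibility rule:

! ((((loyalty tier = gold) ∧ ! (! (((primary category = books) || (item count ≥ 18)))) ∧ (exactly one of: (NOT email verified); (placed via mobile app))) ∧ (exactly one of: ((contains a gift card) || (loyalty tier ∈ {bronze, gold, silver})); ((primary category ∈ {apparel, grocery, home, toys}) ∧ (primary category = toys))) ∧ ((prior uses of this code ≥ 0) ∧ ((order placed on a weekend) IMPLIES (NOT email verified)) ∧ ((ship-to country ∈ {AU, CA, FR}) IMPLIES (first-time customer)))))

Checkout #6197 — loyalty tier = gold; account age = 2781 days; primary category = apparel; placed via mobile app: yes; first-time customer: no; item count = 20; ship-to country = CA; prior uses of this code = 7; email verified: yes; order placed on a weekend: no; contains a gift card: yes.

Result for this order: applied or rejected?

Atomic conditions:
  loyalty tier = gold: gold == gold is true
  primary category = books: apparel == books is false
  item count ≥ 18: 20 ≥ 18 is true
  NOT email verified: yes → false
  placed via mobile app: yes → true
  contains a gift card: yes → true
  loyalty tier ∈ {bronze, gold, silver}: gold is in the set → true
  primary category ∈ {apparel, grocery, home, toys}: apparel is in the set → true
  primary category = toys: apparel == toys is false
  prior uses of this code ≥ 0: 7 ≥ 0 is true
  order placed on a weekend: no → false
  ship-to country ∈ {AU, CA, FR}: CA is in the set → true
  first-time customer: no → false
Combine:
[1.1.2.1.1] false OR true = true
[1.1.2.1] NOT true = false
[1.1.2] NOT false = true
[1.1.3] exactly-one(false, true) = true
[1.1] true AND true AND true = true
[1.2.1] true OR true = true
[1.2.2] true AND false = false
[1.2] exactly-one(true, false) = true
[1.3.2] false → false (antecedent false ⇒ implication holds) = true
[1.3.3] true → false = false
[1.3] true AND true AND false = false
[1] true AND true AND false = false
[root] NOT false = true
Overall: true → applied

Applied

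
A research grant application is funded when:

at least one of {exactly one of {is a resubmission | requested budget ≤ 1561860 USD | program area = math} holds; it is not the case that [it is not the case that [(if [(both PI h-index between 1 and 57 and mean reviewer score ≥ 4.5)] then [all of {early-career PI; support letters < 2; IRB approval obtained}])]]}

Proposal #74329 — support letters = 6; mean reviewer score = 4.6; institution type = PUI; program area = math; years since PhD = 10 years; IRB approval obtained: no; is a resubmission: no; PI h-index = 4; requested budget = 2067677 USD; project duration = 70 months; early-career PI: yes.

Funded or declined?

Funded

Atomic conditions:
  is a resubmission: no → false
  requested budget ≤ 1561860 USD: 2067677 ≤ 1561860 is false
  program area = math: math == math is true
  PI h-index between 1 and 57: 4 in [1, 57] is true
  mean reviewer score ≥ 4.5: 4.6 ≥ 4.5 is true
  early-career PI: yes → true
  support letters < 2: 6 < 2 is false
  IRB approval obtained: no → false
Combine:
[1] exactly-one(false, false, true) = true
[2.1.1.1] true AND true = true
[2.1.1.2] true AND false AND false = false
[2.1.1] true → false = false
[2.1] NOT false = true
[2] NOT true = false
[root] true OR false = true
Overall: true → funded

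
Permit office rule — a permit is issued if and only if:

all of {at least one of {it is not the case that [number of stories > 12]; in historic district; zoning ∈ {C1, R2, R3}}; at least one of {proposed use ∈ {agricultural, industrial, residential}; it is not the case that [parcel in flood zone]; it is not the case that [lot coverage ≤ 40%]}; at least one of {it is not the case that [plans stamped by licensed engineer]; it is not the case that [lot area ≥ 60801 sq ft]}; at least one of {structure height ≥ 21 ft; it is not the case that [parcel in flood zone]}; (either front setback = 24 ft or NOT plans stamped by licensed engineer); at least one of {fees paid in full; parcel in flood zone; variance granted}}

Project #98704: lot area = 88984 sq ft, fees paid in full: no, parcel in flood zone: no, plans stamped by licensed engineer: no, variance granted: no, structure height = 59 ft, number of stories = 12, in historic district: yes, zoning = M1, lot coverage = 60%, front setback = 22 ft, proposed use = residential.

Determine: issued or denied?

Atomic conditions:
  number of stories > 12: 12 > 12 is false
  in historic district: yes → true
  zoning ∈ {C1, R2, R3}: M1 is not in the set → false
  proposed use ∈ {agricultural, industrial, residential}: residential is in the set → true
  parcel in flood zone: no → false
  lot coverage ≤ 40%: 60 ≤ 40 is false
  plans stamped by licensed engineer: no → false
  lot area ≥ 60801 sq ft: 88984 ≥ 60801 is true
  structure height ≥ 21 ft: 59 ≥ 21 is true
  front setback = 24 ft: 22 == 24 is false
  NOT plans stamped by licensed engineer: no → true
  fees paid in full: no → false
  variance granted: no → false
Combine:
[1.1] NOT false = true
[1] true OR true OR false = true
[2.2] NOT false = true
[2.3] NOT false = true
[2] true OR true OR true = true
[3.1] NOT false = true
[3.2] NOT true = false
[3] true OR false = true
[4.2] NOT false = true
[4] true OR true = true
[5] false OR true = true
[6] false OR false OR false = false
[root] true AND true AND true AND true AND true AND false = false
Overall: false → denied

Denied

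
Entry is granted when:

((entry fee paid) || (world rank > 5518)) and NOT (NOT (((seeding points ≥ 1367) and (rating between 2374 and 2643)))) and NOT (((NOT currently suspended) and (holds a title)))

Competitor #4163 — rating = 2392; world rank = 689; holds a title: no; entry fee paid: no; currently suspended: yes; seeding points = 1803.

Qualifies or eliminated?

Atomic conditions:
  entry fee paid: no → false
  world rank > 5518: 689 > 5518 is false
  seeding points ≥ 1367: 1803 ≥ 1367 is true
  rating between 2374 and 2643: 2392 in [2374, 2643] is true
  NOT currently suspended: yes → false
  holds a title: no → false
Combine:
[1] false OR false = false
[2.1.1] true AND true = true
[2.1] NOT true = false
[2] NOT false = true
[3.1] false AND false = false
[3] NOT false = true
[root] false AND true AND true = false
Overall: false → eliminated

Eliminated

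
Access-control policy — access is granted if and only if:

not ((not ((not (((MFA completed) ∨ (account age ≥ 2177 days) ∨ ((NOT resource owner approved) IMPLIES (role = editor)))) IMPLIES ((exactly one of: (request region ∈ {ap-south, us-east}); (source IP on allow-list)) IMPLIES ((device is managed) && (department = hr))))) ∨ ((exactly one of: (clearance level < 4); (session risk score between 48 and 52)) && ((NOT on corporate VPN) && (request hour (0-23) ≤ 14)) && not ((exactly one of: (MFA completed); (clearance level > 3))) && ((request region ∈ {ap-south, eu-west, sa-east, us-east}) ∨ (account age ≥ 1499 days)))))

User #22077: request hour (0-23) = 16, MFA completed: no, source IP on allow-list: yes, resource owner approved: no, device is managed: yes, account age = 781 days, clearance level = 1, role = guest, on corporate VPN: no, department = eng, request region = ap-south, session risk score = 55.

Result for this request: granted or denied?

Atomic conditions:
  MFA completed: no → false
  account age ≥ 2177 days: 781 ≥ 2177 is false
  NOT resource owner approved: no → true
  role = editor: guest == editor is false
  request region ∈ {ap-south, us-east}: ap-south is in the set → true
  source IP on allow-list: yes → true
  device is managed: yes → true
  department = hr: eng == hr is false
  clearance level < 4: 1 < 4 is true
  session risk score between 48 and 52: 55 in [48, 52] is false
  NOT on corporate VPN: no → true
  request hour (0-23) ≤ 14: 16 ≤ 14 is false
  clearance level > 3: 1 > 3 is false
  request region ∈ {ap-south, eu-west, sa-east, us-east}: ap-south is in the set → true
  account age ≥ 1499 days: 781 ≥ 1499 is false
Combine:
[1.1.1.1.1.3] true → false = false
[1.1.1.1.1] false OR false OR false = false
[1.1.1.1] NOT false = true
[1.1.1.2.1] exactly-one(true, true) = false
[1.1.1.2.2] true AND false = false
[1.1.1.2] false → false (antecedent false ⇒ implication holds) = true
[1.1.1] true → true = true
[1.1] NOT true = false
[1.2.1] exactly-one(true, false) = true
[1.2.2] true AND false = false
[1.2.3.1] exactly-one(false, false) = false
[1.2.3] NOT false = true
[1.2.4] true OR false = true
[1.2] true AND false AND true AND true = false
[1] false OR false = false
[root] NOT false = true
Overall: true → granted

Granted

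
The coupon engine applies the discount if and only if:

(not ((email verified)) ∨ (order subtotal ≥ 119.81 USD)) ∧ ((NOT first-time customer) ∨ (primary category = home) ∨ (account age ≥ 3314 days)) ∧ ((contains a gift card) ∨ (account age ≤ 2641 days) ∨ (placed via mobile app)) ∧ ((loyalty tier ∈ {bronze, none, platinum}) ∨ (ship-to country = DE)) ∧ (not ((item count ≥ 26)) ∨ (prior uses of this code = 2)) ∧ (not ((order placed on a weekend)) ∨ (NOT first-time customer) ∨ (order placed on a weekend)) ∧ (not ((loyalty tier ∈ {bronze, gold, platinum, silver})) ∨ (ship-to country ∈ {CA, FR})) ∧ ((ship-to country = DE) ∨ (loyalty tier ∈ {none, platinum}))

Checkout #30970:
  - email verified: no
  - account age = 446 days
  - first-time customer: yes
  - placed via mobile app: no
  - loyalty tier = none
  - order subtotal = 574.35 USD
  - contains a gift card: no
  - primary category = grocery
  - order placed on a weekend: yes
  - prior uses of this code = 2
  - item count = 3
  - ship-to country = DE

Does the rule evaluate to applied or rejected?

Atomic conditions:
  email verified: no → false
  order subtotal ≥ 119.81 USD: 574.35 ≥ 119.81 is true
  NOT first-time customer: yes → false
  primary category = home: grocery == home is false
  account age ≥ 3314 days: 446 ≥ 3314 is false
  contains a gift card: no → false
  account age ≤ 2641 days: 446 ≤ 2641 is true
  placed via mobile app: no → false
  loyalty tier ∈ {bronze, none, platinum}: none is in the set → true
  ship-to country = DE: DE == DE is true
  item count ≥ 26: 3 ≥ 26 is false
  prior uses of this code = 2: 2 == 2 is true
  order placed on a weekend: yes → true
  loyalty tier ∈ {bronze, gold, platinum, silver}: none is not in the set → false
  ship-to country ∈ {CA, FR}: DE is not in the set → false
  loyalty tier ∈ {none, platinum}: none is in the set → true
Combine:
[1.1] NOT false = true
[1] true OR true = true
[2] false OR false OR false = false
[3] false OR true OR false = true
[4] true OR true = true
[5.1] NOT false = true
[5] true OR true = true
[6.1] NOT true = false
[6] false OR false OR true = true
[7.1] NOT false = true
[7] true OR false = true
[8] true OR true = true
[root] true AND false AND true AND true AND true AND true AND true AND true = false
Overall: false → rejected

Rejected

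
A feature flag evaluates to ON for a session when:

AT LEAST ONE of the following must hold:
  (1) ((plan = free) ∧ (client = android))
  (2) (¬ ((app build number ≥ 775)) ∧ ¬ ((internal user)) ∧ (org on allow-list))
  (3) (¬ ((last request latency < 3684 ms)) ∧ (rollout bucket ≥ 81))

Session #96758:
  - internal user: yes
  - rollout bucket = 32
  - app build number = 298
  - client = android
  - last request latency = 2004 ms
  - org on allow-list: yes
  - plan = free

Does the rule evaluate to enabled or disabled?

Atomic conditions:
  plan = free: free == free is true
  client = android: android == android is true
  app build number ≥ 775: 298 ≥ 775 is false
  internal user: yes → true
  org on allow-list: yes → true
  last request latency < 3684 ms: 2004 < 3684 is true
  rollout bucket ≥ 81: 32 ≥ 81 is false
Combine:
[1] true AND true = true
[2.1] NOT false = true
[2.2] NOT true = false
[2] true AND false AND true = false
[3.1] NOT true = false
[3] false AND false = false
[root] true OR false OR false = true
Overall: true → enabled

Enabled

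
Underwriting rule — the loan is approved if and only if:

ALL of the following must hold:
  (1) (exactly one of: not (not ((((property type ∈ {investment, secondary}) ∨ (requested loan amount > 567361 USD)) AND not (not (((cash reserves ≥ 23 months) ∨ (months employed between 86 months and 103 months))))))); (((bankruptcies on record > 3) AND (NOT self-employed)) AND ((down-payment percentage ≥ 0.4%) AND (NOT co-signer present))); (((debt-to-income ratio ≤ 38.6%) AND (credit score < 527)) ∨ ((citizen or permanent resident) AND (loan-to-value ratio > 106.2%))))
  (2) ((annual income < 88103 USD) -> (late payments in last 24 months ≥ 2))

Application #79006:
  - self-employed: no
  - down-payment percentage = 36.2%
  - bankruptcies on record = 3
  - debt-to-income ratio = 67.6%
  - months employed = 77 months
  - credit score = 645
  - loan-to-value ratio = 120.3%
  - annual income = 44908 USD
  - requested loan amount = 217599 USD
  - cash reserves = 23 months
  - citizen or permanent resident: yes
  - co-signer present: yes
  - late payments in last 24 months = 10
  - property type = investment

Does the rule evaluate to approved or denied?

Denied

Atomic conditions:
  property type ∈ {investment, secondary}: investment is in the set → true
  requested loan amount > 567361 USD: 217599 > 567361 is false
  cash reserves ≥ 23 months: 23 ≥ 23 is true
  months employed between 86 months and 103 months: 77 in [86, 103] is false
  bankruptcies on record > 3: 3 > 3 is false
  NOT self-employed: no → true
  down-payment percentage ≥ 0.4%: 36.2 ≥ 0.4 is true
  NOT co-signer present: yes → false
  debt-to-income ratio ≤ 38.6%: 67.6 ≤ 38.6 is false
  credit score < 527: 645 < 527 is false
  citizen or permanent resident: yes → true
  loan-to-value ratio > 106.2%: 120.3 > 106.2 is true
  annual income < 88103 USD: 44908 < 88103 is true
  late payments in last 24 months ≥ 2: 10 ≥ 2 is true
Combine:
[1.1.1.1.1] true OR false = true
[1.1.1.1.2.1.1] true OR false = true
[1.1.1.1.2.1] NOT true = false
[1.1.1.1.2] NOT false = true
[1.1.1.1] true AND true = true
[1.1.1] NOT true = false
[1.1] NOT false = true
[1.2.1] false AND true = false
[1.2.2] true AND false = false
[1.2] false AND false = false
[1.3.1] false AND false = false
[1.3.2] true AND true = true
[1.3] false OR true = true
[1] exactly-one(true, false, true) = false
[2] true → true = true
[root] false AND true = false
Overall: false → denied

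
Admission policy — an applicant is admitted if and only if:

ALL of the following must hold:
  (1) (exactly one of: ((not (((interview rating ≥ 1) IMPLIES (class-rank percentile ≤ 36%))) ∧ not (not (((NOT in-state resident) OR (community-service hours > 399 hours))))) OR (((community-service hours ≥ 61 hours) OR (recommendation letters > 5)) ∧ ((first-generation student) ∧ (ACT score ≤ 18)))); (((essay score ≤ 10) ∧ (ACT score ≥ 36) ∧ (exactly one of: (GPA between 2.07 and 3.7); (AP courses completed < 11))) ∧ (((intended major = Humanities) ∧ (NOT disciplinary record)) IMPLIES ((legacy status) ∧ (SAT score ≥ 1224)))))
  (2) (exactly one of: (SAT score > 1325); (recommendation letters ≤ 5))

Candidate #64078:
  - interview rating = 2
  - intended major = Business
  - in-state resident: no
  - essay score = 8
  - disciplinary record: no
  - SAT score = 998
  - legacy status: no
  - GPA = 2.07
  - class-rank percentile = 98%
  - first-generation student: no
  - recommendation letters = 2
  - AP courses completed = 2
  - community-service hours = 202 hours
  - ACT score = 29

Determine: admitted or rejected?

Atomic conditions:
  interview rating ≥ 1: 2 ≥ 1 is true
  class-rank percentile ≤ 36%: 98 ≤ 36 is false
  NOT in-state resident: no → true
  community-service hours > 399 hours: 202 > 399 is false
  community-service hours ≥ 61 hours: 202 ≥ 61 is true
  recommendation letters > 5: 2 > 5 is false
  first-generation student: no → false
  ACT score ≤ 18: 29 ≤ 18 is false
  essay score ≤ 10: 8 ≤ 10 is true
  ACT score ≥ 36: 29 ≥ 36 is false
  GPA between 2.07 and 3.7: 2.07 in [2.07, 3.7] is true
  AP courses completed < 11: 2 < 11 is true
  intended major = Humanities: Business == Humanities is false
  NOT disciplinary record: no → true
  legacy status: no → false
  SAT score ≥ 1224: 998 ≥ 1224 is false
  SAT score > 1325: 998 > 1325 is false
  recommendation letters ≤ 5: 2 ≤ 5 is true
Combine:
[1.1.1.1.1] true → false = false
[1.1.1.1] NOT false = true
[1.1.1.2.1.1] true OR false = true
[1.1.1.2.1] NOT true = false
[1.1.1.2] NOT false = true
[1.1.1] true AND true = true
[1.1.2.1] true OR false = true
[1.1.2.2] false AND false = false
[1.1.2] true AND false = false
[1.1] true OR false = true
[1.2.1.3] exactly-one(true, true) = false
[1.2.1] true AND false AND false = false
[1.2.2.1] false AND true = false
[1.2.2.2] false AND false = false
[1.2.2] false → false (antecedent false ⇒ implication holds) = true
[1.2] false AND true = false
[1] exactly-one(true, false) = true
[2] exactly-one(false, true) = true
[root] true AND true = true
Overall: true → admitted

Admitted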